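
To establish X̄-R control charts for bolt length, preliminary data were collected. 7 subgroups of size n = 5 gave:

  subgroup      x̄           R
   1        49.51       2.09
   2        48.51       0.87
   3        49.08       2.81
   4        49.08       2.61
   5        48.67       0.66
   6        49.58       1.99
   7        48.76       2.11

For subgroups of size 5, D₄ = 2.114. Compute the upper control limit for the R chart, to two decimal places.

R̄ = (2.09 + 0.87 + 2.81 + 2.61 + 0.66 + 1.99 + 2.11) / 7 = 13.1400 / 7 = 1.8771
UCL_R = D₄·R̄ = 2.114 × 1.8771 = 3.9683

3.97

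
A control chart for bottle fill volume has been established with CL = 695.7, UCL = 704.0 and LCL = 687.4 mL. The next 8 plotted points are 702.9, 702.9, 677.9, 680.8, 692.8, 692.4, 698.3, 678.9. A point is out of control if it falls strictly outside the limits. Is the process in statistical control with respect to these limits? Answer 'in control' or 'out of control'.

out of control

Compare each point to [687.4, 704.0]: sample 3 = 677.9 < LCL; sample 4 = 680.8 < LCL; sample 8 = 678.9 < LCL.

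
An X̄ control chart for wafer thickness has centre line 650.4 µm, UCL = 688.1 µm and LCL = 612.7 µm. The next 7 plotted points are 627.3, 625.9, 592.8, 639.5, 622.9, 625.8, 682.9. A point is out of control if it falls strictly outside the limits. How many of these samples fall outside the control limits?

1

Compare each point to [612.7, 688.1]: sample 3 = 592.8 < LCL.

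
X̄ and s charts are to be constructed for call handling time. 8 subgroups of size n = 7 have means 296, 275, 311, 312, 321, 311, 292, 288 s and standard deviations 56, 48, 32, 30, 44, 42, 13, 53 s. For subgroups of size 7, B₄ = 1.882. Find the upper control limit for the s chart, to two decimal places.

74.81

s̄ = (56 + 48 + 32 + 30 + 44 + 42 + 13 + 53) / 8 = 39.7500
UCL_s = B₄·s̄ = 1.882 × 39.7500 = 74.8095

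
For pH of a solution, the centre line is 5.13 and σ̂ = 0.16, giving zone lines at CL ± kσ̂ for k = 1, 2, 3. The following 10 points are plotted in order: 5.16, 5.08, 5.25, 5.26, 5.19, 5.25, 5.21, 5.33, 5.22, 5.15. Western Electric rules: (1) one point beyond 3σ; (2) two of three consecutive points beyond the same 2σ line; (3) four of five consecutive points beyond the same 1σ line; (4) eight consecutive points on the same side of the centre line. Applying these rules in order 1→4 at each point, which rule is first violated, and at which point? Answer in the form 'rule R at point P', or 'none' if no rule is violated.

rule 4 at point 10

Zone of each point (C = within 1σ̂, B = 1σ̂–2σ̂, A = 2σ̂–3σ̂, * = beyond 3σ̂; sign = side of CL): 1:+C, 2:-C, 3:+C, 4:+C, 5:+C, 6:+C, 7:+C, 8:+B, 9:+C, 10:+C
Rule 4 (eight consecutive points on the same side of the centre line) is satisfied at point 10.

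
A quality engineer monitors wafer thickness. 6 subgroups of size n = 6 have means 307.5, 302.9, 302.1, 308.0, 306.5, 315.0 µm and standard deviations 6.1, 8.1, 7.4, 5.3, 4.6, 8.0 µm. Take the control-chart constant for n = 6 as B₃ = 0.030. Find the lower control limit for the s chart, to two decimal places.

s̄ = (6.1 + 8.1 + 7.4 + 5.3 + 4.6 + 8.0) / 6 = 6.5833
LCL_s = B₃·s̄ = 0.030 × 6.5833 = 0.1975

0.20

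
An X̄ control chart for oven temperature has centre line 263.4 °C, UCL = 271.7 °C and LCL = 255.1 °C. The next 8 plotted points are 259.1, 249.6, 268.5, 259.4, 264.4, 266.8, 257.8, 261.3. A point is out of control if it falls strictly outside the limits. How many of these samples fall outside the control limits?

Compare each point to [255.1, 271.7]: sample 2 = 249.6 < LCL.

1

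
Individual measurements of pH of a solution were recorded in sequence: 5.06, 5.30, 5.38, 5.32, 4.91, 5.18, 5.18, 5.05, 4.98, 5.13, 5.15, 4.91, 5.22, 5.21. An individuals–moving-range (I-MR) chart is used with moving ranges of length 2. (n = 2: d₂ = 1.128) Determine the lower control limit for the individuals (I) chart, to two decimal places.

X̄ = (5.06 + 5.30 + 5.38 + 5.32 + 4.91 + 5.18 + 5.18 + 5.05 + 4.98 + 5.13 + 5.15 + 4.91 + 5.22 + 5.21) / 14 = 5.1414
Moving ranges: 0.24, 0.08, 0.06, 0.41, 0.27, 0.00, 0.13, 0.07, 0.15, 0.02, 0.24, 0.31, 0.01; M̄R̄ = 1.9900 / 13 = 0.1531
LCL = X̄ − 3·M̄R̄/d₂ = 5.1414 − 3 × 0.1531 / 1.128 = 4.7343

4.73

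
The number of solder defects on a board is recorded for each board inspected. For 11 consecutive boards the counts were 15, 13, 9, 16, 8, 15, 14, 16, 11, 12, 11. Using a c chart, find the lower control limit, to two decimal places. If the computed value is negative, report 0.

2.02

c̄ = (15 + 13 + 9 + 16 + 8 + 15 + 14 + 16 + 11 + 12 + 11) / 11 = 140 / 11 = 12.7273
LCL = c̄ − 3√c̄ = 12.7273 − 3 × 3.5675 = 2.0247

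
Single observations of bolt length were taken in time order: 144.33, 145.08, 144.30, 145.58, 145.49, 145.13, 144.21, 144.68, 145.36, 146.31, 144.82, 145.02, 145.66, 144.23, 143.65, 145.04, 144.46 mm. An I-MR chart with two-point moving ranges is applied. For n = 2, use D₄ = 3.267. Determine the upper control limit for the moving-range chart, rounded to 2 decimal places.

Moving ranges: 0.75, 0.78, 1.28, 0.09, 0.36, 0.92, 0.47, 0.68, 0.95, 1.49, 0.20, 0.64, 1.43, 0.58, 1.39, 0.58; M̄R̄ = 12.5900 / 16 = 0.7869
UCL_MR = D₄·M̄R̄ = 3.267 × 0.7869 = 2.5707

2.57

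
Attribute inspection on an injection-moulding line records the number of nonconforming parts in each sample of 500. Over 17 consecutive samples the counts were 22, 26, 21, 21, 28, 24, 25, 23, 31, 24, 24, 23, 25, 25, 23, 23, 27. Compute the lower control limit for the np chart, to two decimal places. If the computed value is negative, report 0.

9.96

p̄ = Σdᵢ / (k·n) = 415 / (17 × 500) = 0.04882
LCL = np̄ − 3·√(np̄(1−p̄)) = 24.4118 − 3 × 4.8187 = 9.9557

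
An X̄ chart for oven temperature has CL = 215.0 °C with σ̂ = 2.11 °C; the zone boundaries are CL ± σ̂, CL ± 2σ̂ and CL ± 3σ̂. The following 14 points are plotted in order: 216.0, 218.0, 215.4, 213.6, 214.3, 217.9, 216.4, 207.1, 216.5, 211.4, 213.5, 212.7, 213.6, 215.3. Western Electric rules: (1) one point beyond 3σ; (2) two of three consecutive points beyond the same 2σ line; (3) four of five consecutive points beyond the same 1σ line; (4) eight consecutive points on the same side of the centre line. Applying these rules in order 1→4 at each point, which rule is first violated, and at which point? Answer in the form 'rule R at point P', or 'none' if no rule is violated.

Zone of each point (C = within 1σ̂, B = 1σ̂–2σ̂, A = 2σ̂–3σ̂, * = beyond 3σ̂; sign = side of CL): 1:+C, 2:+B, 3:+C, 4:-C, 5:-C, 6:+B, 7:+C, 8:-*, 9:+C, 10:-B, 11:-C, 12:-B, 13:-C, 14:+C
Rule 1 (one point beyond the 3σ limits) is satisfied at point 8.

rule 1 at point 8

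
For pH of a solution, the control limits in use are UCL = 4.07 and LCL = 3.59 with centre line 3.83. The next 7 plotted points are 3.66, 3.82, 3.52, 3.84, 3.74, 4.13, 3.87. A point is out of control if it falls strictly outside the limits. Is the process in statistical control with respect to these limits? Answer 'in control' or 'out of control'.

Compare each point to [3.59, 4.07]: sample 3 = 3.52 < LCL; sample 6 = 4.13 > UCL.

out of control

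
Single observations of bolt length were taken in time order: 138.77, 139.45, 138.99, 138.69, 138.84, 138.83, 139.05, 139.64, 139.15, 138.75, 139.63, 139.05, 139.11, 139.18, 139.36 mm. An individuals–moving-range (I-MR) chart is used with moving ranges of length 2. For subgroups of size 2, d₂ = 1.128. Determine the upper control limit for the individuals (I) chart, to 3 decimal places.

X̄ = (138.77 + 139.45 + 138.99 + 138.69 + 138.84 + 138.83 + 139.05 + 139.64 + 139.15 + 138.75 + 139.63 + 139.05 + 139.11 + 139.18 + 139.36) / 15 = 139.0993
Moving ranges: 0.68, 0.46, 0.30, 0.15, 0.01, 0.22, 0.59, 0.49, 0.40, 0.88, 0.58, 0.06, 0.07, 0.18; M̄R̄ = 5.0700 / 14 = 0.3621
UCL = X̄ + 3·M̄R̄/d₂ = 139.0993 + 3 × 0.3621 / 1.128 = 140.0625

140.062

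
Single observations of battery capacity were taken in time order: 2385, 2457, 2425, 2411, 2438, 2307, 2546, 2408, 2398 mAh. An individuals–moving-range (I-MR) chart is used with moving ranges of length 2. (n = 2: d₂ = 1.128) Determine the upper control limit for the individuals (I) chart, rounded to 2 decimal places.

X̄ = (2385 + 2457 + 2425 + 2411 + 2438 + 2307 + 2546 + 2408 + 2398) / 9 = 2419.4444
Moving ranges: 72, 32, 14, 27, 131, 239, 138, 10; M̄R̄ = 663.0000 / 8 = 82.8750
UCL = X̄ + 3·M̄R̄/d₂ = 2419.4444 + 3 × 82.8750 / 1.128 = 2639.8567

2639.86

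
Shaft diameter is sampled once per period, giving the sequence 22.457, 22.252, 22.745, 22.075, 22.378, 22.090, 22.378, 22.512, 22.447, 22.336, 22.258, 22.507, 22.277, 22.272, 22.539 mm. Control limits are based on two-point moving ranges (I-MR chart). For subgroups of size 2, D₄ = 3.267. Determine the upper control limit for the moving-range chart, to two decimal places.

0.79

Moving ranges: 0.205, 0.493, 0.670, 0.303, 0.288, 0.288, 0.134, 0.065, 0.111, 0.078, 0.249, 0.230, 0.005, 0.267; M̄R̄ = 3.3860 / 14 = 0.2419
UCL_MR = D₄·M̄R̄ = 3.267 × 0.2419 = 0.7901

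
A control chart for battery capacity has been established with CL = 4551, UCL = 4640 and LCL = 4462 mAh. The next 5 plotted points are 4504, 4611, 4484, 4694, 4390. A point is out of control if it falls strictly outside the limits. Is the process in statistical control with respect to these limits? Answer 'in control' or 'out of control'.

Compare each point to [4462, 4640]: sample 4 = 4694 > UCL; sample 5 = 4390 < LCL.

out of control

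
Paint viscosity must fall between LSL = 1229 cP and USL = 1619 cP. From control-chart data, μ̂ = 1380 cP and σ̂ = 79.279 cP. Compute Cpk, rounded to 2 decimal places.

0.63

Cpu = (USL − μ̂) / (3σ̂) = (1619 − 1380) / (3 × 79.279) = 1.0049; Cpl = (μ̂ − LSL) / (3σ̂) = (1380 − 1229) / (3 × 79.279) = 0.6349; Cpk = min(Cpu, Cpl) = 0.6349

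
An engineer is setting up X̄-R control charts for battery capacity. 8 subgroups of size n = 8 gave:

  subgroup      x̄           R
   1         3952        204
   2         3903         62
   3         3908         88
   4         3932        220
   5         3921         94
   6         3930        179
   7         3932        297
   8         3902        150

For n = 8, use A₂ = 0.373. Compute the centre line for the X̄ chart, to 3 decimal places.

X̄̄ = (3952 + 3903 + 3908 + 3932 + 3921 + 3930 + 3932 + 3902) / 8 = 31380.0000 / 8 = 3922.5000
CL = X̄̄ = 3922.5000

3922.500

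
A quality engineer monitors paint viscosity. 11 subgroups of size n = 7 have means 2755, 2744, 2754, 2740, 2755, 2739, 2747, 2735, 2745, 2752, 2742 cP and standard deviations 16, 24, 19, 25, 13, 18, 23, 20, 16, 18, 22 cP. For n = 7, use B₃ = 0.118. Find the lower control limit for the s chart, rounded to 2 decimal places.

2.30

s̄ = (16 + 24 + 19 + 25 + 13 + 18 + 23 + 20 + 16 + 18 + 22) / 11 = 19.4545
LCL_s = B₃·s̄ = 0.118 × 19.4545 = 2.2956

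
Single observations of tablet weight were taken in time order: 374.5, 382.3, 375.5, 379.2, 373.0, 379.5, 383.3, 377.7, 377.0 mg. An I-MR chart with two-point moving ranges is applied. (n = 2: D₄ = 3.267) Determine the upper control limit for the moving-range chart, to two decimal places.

16.78

Moving ranges: 7.8, 6.8, 3.7, 6.2, 6.5, 3.8, 5.6, 0.7; M̄R̄ = 41.1000 / 8 = 5.1375
UCL_MR = D₄·M̄R̄ = 3.267 × 5.1375 = 16.7842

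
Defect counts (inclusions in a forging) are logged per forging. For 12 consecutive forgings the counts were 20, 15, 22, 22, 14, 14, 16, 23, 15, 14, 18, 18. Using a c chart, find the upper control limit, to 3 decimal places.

30.163

c̄ = (20 + 15 + 22 + 22 + 14 + 14 + 16 + 23 + 15 + 14 + 18 + 18) / 12 = 211 / 12 = 17.5833
UCL = c̄ + 3√c̄ = 17.5833 + 3 × √17.5833 = 17.5833 + 3 × 4.1932 = 30.1631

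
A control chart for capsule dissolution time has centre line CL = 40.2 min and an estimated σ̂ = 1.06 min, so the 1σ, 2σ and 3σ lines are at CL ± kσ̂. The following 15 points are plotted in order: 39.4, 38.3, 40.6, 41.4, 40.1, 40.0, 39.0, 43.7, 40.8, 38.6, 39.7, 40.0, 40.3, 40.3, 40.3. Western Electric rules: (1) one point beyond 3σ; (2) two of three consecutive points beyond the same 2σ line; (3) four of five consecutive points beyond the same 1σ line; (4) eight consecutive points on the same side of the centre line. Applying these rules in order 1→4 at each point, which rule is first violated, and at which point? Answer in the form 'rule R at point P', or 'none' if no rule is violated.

Zone of each point (C = within 1σ̂, B = 1σ̂–2σ̂, A = 2σ̂–3σ̂, * = beyond 3σ̂; sign = side of CL): 1:-C, 2:-B, 3:+C, 4:+B, 5:-C, 6:-C, 7:-B, 8:+*, 9:+C, 10:-B, 11:-C, 12:-C, 13:+C, 14:+C, 15:+C
Rule 1 (one point beyond the 3σ limits) is satisfied at point 8.

rule 1 at point 8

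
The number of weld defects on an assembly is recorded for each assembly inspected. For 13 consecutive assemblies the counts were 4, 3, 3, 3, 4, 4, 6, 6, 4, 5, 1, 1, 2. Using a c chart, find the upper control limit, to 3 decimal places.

c̄ = (4 + 3 + 3 + 3 + 4 + 4 + 6 + 6 + 4 + 5 + 1 + 1 + 2) / 13 = 46 / 13 = 3.5385
UCL = c̄ + 3√c̄ = 3.5385 + 3 × √3.5385 = 3.5385 + 3 × 1.8811 = 9.1817

9.182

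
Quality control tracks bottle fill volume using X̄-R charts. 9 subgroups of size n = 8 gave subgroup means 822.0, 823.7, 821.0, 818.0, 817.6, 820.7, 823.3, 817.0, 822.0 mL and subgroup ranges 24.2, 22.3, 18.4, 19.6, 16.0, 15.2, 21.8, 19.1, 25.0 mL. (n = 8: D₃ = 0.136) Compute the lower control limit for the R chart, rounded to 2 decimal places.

2.74

R̄ = (24.2 + 22.3 + 18.4 + 19.6 + 16.0 + 15.2 + 21.8 + 19.1 + 25.0) / 9 = 181.6000 / 9 = 20.1778
LCL_R = D₃·R̄ = 0.136 × 20.1778 = 2.7442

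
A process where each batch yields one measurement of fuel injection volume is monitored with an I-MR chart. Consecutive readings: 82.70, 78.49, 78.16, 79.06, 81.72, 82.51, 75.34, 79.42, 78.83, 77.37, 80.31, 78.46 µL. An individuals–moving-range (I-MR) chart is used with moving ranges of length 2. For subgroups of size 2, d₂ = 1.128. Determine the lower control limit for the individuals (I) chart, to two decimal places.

X̄ = (82.70 + 78.49 + 78.16 + 79.06 + 81.72 + 82.51 + 75.34 + 79.42 + 78.83 + 77.37 + 80.31 + 78.46) / 12 = 79.3642
Moving ranges: 4.21, 0.33, 0.90, 2.66, 0.79, 7.17, 4.08, 0.59, 1.46, 2.94, 1.85; M̄R̄ = 26.9800 / 11 = 2.4527
LCL = X̄ − 3·M̄R̄/d₂ = 79.3642 − 3 × 2.4527 / 1.128 = 72.8410

72.84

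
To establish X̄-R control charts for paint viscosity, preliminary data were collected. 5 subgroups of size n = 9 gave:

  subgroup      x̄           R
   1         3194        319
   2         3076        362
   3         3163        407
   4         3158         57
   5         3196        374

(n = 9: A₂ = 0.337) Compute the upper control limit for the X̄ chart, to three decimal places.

3259.781

X̄̄ = (3194 + 3076 + 3163 + 3158 + 3196) / 5 = 15787.0000 / 5 = 3157.4000
R̄ = (319 + 362 + 407 + 57 + 374) / 5 = 1519.0000 / 5 = 303.8000
UCL = X̄̄ + A₂·R̄ = 3157.4000 + 0.337 × 303.8000 = 3259.7806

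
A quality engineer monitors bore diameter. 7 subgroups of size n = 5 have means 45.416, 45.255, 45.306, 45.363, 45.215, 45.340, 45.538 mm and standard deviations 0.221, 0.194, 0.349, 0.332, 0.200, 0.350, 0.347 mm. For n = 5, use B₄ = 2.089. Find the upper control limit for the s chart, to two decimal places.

0.59

s̄ = (0.221 + 0.194 + 0.349 + 0.332 + 0.200 + 0.350 + 0.347) / 7 = 0.2847
UCL_s = B₄·s̄ = 2.089 × 0.2847 = 0.5948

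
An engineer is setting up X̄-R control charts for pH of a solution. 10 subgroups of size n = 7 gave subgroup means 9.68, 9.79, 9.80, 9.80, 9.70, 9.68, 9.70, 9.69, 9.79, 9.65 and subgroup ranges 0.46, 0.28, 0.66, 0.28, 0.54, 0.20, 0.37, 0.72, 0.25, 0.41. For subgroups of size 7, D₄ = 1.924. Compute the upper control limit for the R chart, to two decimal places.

0.80

R̄ = (0.46 + 0.28 + 0.66 + 0.28 + 0.54 + 0.20 + 0.37 + 0.72 + 0.25 + 0.41) / 10 = 4.1700 / 10 = 0.4170
UCL_R = D₄·R̄ = 1.924 × 0.4170 = 0.8023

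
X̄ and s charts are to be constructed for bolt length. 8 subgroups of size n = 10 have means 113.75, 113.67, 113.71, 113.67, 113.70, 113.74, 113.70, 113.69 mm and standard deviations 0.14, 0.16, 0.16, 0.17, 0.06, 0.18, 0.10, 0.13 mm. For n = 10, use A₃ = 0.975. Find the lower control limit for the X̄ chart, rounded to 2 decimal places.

X̄̄ = (113.75 + 113.67 + 113.71 + 113.67 + 113.70 + 113.74 + 113.70 + 113.69) / 8 = 113.7037
s̄ = (0.14 + 0.16 + 0.16 + 0.17 + 0.06 + 0.18 + 0.10 + 0.13) / 8 = 0.1375
LCL = X̄̄ − A₃·s̄ = 113.7037 − 0.975 × 0.1375 = 113.5697

113.57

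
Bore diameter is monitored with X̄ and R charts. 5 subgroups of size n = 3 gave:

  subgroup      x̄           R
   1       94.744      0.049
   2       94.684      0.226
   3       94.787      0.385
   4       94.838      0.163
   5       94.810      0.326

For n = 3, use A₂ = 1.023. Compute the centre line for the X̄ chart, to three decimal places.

94.773

X̄̄ = (94.744 + 94.684 + 94.787 + 94.838 + 94.810) / 5 = 473.8630 / 5 = 94.7726
CL = X̄̄ = 94.7726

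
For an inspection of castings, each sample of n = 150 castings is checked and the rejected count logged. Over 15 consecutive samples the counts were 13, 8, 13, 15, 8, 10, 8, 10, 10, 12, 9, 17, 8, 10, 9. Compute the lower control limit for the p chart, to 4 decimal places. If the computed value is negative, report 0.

p̄ = Σdᵢ / (k·n) = 160 / (15 × 150) = 0.07111
LCL = p̄ − 3·√(p̄(1−p̄)/n) = 0.07111 − 3 × 0.02098 = 0.00816

0.0082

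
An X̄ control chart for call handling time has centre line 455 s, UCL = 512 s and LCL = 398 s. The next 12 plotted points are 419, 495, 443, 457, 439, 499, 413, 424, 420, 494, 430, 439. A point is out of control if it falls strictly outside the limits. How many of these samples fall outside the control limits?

0

All 12 points lie within [398, 512].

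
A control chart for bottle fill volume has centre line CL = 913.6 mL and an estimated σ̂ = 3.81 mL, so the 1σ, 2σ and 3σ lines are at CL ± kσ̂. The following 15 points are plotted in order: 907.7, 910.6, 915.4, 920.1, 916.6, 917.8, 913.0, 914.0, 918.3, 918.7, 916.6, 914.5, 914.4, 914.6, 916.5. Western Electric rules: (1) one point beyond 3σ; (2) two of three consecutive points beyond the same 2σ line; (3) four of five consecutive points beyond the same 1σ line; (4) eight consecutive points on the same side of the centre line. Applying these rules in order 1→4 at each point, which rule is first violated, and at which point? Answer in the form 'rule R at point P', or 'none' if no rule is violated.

Zone of each point (C = within 1σ̂, B = 1σ̂–2σ̂, A = 2σ̂–3σ̂, * = beyond 3σ̂; sign = side of CL): 1:-B, 2:-C, 3:+C, 4:+B, 5:+C, 6:+B, 7:-C, 8:+C, 9:+B, 10:+B, 11:+C, 12:+C, 13:+C, 14:+C, 15:+C
Rule 4 (eight consecutive points on the same side of the centre line) is satisfied at point 15.

rule 4 at point 15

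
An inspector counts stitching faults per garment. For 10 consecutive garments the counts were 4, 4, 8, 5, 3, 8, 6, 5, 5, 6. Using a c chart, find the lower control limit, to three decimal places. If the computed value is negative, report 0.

0.000

c̄ = (4 + 4 + 8 + 5 + 3 + 8 + 6 + 5 + 5 + 6) / 10 = 54 / 10 = 5.4000
LCL = c̄ − 3√c̄ = 5.4000 − 3 × 2.3238 = -1.5714 → 0 (cannot be negative)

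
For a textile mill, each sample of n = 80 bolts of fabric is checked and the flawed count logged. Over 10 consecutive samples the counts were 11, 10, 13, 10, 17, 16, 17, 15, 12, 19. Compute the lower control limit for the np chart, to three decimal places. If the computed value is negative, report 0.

p̄ = Σdᵢ / (k·n) = 140 / (10 × 80) = 0.17500
LCL = np̄ − 3·√(np̄(1−p̄)) = 14.0000 − 3 × 3.3985 = 3.8044

3.804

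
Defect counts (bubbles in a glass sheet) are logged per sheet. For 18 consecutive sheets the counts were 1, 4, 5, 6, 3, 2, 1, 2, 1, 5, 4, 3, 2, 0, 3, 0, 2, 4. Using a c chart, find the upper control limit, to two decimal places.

c̄ = (1 + 4 + 5 + 6 + 3 + 2 + 1 + 2 + 1 + 5 + 4 + 3 + 2 + 0 + 3 + 0 + 2 + 4) / 18 = 48 / 18 = 2.6667
UCL = c̄ + 3√c̄ = 2.6667 + 3 × √2.6667 = 2.6667 + 3 × 1.6330 = 7.5656

7.57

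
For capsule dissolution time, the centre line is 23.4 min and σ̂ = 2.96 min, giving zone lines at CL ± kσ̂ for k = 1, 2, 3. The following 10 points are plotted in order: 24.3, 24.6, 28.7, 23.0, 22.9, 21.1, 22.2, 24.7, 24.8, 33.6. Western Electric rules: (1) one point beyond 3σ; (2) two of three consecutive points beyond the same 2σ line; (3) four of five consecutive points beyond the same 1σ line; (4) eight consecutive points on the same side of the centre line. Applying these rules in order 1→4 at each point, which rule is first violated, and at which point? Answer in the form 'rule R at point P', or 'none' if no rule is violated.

Zone of each point (C = within 1σ̂, B = 1σ̂–2σ̂, A = 2σ̂–3σ̂, * = beyond 3σ̂; sign = side of CL): 1:+C, 2:+C, 3:+B, 4:-C, 5:-C, 6:-C, 7:-C, 8:+C, 9:+C, 10:+*
Rule 1 (one point beyond the 3σ limits) is satisfied at point 10.

rule 1 at point 10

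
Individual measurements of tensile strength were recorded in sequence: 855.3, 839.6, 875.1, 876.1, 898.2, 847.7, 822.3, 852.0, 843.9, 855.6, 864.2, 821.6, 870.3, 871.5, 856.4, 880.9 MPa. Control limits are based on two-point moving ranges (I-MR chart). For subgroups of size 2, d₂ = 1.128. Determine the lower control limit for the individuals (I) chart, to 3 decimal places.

797.814

X̄ = (855.3 + 839.6 + 875.1 + 876.1 + 898.2 + 847.7 + 822.3 + 852.0 + 843.9 + 855.6 + 864.2 + 821.6 + 870.3 + 871.5 + 856.4 + 880.9) / 16 = 858.1688
Moving ranges: 15.7, 35.5, 1.0, 22.1, 50.5, 25.4, 29.7, 8.1, 11.7, 8.6, 42.6, 48.7, 1.2, 15.1, 24.5; M̄R̄ = 340.4000 / 15 = 22.6933
LCL = X̄ − 3·M̄R̄/d₂ = 858.1688 − 3 × 22.6933 / 1.128 = 797.8141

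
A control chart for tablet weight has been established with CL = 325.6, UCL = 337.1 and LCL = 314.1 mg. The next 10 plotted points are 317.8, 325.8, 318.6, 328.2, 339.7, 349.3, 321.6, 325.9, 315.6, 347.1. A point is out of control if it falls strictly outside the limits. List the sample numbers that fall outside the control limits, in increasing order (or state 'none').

Compare each point to [314.1, 337.1]: sample 5 = 339.7 > UCL; sample 6 = 349.3 > UCL; sample 10 = 347.1 > UCL.

5, 6, 10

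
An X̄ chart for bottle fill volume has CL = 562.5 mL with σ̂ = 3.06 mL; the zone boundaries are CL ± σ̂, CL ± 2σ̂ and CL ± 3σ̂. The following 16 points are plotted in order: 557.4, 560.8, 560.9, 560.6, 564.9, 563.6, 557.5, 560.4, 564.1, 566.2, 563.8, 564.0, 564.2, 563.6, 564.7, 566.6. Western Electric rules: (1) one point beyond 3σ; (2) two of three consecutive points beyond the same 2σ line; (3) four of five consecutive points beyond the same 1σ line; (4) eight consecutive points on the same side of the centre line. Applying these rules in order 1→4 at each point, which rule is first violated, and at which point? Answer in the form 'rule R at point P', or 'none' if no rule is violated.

Zone of each point (C = within 1σ̂, B = 1σ̂–2σ̂, A = 2σ̂–3σ̂, * = beyond 3σ̂; sign = side of CL): 1:-B, 2:-C, 3:-C, 4:-C, 5:+C, 6:+C, 7:-B, 8:-C, 9:+C, 10:+B, 11:+C, 12:+C, 13:+C, 14:+C, 15:+C, 16:+B
Rule 4 (eight consecutive points on the same side of the centre line) is satisfied at point 16.

rule 4 at point 16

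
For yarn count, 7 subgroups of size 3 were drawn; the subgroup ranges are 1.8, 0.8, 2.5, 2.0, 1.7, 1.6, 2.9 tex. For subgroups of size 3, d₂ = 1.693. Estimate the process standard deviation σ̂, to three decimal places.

R̄ = (1.8 + 0.8 + 2.5 + 2.0 + 1.7 + 1.6 + 2.9) / 7 = 1.9000
σ̂ = R̄ / d₂ = 1.9000 / 1.693 = 1.1223

1.122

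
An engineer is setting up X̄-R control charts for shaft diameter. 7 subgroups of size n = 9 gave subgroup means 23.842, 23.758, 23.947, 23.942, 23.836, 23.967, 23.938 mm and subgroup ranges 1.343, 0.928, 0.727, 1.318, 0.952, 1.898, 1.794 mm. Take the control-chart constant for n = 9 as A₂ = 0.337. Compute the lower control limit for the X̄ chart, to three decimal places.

X̄̄ = (23.842 + 23.758 + 23.947 + 23.942 + 23.836 + 23.967 + 23.938) / 7 = 167.2300 / 7 = 23.8900
R̄ = (1.343 + 0.928 + 0.727 + 1.318 + 0.952 + 1.898 + 1.794) / 7 = 8.9600 / 7 = 1.2800
LCL = X̄̄ − A₂·R̄ = 23.8900 − 0.337 × 1.2800 = 23.4586

23.459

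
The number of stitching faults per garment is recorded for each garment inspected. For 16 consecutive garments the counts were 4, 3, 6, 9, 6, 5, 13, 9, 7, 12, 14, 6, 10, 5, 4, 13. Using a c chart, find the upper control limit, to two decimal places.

16.29

c̄ = (4 + 3 + 6 + 9 + 6 + 5 + 13 + 9 + 7 + 12 + 14 + 6 + 10 + 5 + 4 + 13) / 16 = 126 / 16 = 7.8750
UCL = c̄ + 3√c̄ = 7.8750 + 3 × √7.8750 = 7.8750 + 3 × 2.8062 = 16.2937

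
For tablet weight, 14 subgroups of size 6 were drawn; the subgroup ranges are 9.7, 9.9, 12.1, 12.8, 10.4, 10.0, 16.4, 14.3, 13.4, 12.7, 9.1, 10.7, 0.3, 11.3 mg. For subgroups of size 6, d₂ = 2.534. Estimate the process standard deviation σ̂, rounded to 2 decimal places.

4.32

R̄ = (9.7 + 9.9 + 12.1 + 12.8 + 10.4 + 10.0 + 16.4 + 14.3 + 13.4 + 12.7 + 9.1 + 10.7 + 0.3 + 11.3) / 14 = 10.9357
σ̂ = R̄ / d₂ = 10.9357 / 2.534 = 4.3156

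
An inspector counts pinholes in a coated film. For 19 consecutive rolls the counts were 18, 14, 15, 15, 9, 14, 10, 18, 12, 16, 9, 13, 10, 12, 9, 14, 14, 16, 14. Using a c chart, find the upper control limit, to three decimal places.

c̄ = (18 + 14 + 15 + 15 + 9 + 14 + 10 + 18 + 12 + 16 + 9 + 13 + 10 + 12 + 9 + 14 + 14 + 16 + 14) / 19 = 252 / 19 = 13.2632
UCL = c̄ + 3√c̄ = 13.2632 + 3 × √13.2632 = 13.2632 + 3 × 3.6419 = 24.1887

24.189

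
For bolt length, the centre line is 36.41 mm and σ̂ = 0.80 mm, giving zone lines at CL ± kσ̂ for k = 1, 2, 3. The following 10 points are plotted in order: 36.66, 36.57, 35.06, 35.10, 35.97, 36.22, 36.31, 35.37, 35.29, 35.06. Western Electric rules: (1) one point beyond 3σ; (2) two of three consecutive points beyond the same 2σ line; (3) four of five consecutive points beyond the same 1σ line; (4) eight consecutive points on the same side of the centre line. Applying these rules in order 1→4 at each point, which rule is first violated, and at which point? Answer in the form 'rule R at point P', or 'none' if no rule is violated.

rule 4 at point 10

Zone of each point (C = within 1σ̂, B = 1σ̂–2σ̂, A = 2σ̂–3σ̂, * = beyond 3σ̂; sign = side of CL): 1:+C, 2:+C, 3:-B, 4:-B, 5:-C, 6:-C, 7:-C, 8:-B, 9:-B, 10:-B
Rule 4 (eight consecutive points on the same side of the centre line) is satisfied at point 10.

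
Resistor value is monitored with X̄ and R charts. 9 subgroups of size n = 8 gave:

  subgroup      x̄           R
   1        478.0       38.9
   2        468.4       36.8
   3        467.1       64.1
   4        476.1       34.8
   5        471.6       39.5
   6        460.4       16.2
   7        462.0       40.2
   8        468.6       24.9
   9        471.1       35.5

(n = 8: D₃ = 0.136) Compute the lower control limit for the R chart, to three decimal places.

R̄ = (38.9 + 36.8 + 64.1 + 34.8 + 39.5 + 16.2 + 40.2 + 24.9 + 35.5) / 9 = 330.9000 / 9 = 36.7667
LCL_R = D₃·R̄ = 0.136 × 36.7667 = 5.0003

5.000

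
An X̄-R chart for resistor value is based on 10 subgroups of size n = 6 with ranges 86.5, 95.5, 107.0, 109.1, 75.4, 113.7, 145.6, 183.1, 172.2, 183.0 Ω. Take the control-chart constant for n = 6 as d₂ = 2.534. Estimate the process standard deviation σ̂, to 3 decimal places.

50.162

R̄ = (86.5 + 95.5 + 107.0 + 109.1 + 75.4 + 113.7 + 145.6 + 183.1 + 172.2 + 183.0) / 10 = 127.1100
σ̂ = R̄ / d₂ = 127.1100 / 2.534 = 50.1618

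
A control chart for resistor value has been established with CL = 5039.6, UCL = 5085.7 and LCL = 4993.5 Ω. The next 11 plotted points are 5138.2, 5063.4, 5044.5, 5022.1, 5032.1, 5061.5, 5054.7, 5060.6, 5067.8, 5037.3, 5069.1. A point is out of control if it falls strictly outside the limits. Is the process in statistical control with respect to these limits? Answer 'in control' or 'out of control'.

out of control

Compare each point to [4993.5, 5085.7]: sample 1 = 5138.2 > UCL.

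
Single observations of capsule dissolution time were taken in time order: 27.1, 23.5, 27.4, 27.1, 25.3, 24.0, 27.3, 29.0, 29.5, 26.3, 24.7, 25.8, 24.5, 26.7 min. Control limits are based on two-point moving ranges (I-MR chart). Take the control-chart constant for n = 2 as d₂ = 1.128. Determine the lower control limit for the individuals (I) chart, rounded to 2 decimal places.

X̄ = (27.1 + 23.5 + 27.4 + 27.1 + 25.3 + 24.0 + 27.3 + 29.0 + 29.5 + 26.3 + 24.7 + 25.8 + 24.5 + 26.7) / 14 = 26.3000
Moving ranges: 3.6, 3.9, 0.3, 1.8, 1.3, 3.3, 1.7, 0.5, 3.2, 1.6, 1.1, 1.3, 2.2; M̄R̄ = 25.8000 / 13 = 1.9846
LCL = X̄ − 3·M̄R̄/d₂ = 26.3000 − 3 × 1.9846 / 1.128 = 21.0218

21.02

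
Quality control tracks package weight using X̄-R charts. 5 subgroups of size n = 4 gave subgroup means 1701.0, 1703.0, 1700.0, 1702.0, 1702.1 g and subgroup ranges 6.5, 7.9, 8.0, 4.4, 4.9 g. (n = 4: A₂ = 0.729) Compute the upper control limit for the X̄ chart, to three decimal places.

X̄̄ = (1701.0 + 1703.0 + 1700.0 + 1702.0 + 1702.1) / 5 = 8508.1000 / 5 = 1701.6200
R̄ = (6.5 + 7.9 + 8.0 + 4.4 + 4.9) / 5 = 31.7000 / 5 = 6.3400
UCL = X̄̄ + A₂·R̄ = 1701.6200 + 0.729 × 6.3400 = 1706.2419

1706.242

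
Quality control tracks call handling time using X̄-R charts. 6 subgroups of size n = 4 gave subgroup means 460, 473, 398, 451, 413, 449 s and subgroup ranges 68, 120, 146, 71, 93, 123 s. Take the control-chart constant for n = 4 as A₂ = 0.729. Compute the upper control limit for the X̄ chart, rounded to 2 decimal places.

516.12

X̄̄ = (460 + 473 + 398 + 451 + 413 + 449) / 6 = 2644.0000 / 6 = 440.6667
R̄ = (68 + 120 + 146 + 71 + 93 + 123) / 6 = 621.0000 / 6 = 103.5000
UCL = X̄̄ + A₂·R̄ = 440.6667 + 0.729 × 103.5000 = 516.1182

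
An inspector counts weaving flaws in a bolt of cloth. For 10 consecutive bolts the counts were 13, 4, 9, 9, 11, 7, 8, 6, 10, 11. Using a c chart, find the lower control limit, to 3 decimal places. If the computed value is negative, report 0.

c̄ = (13 + 4 + 9 + 9 + 11 + 7 + 8 + 6 + 10 + 11) / 10 = 88 / 10 = 8.8000
LCL = c̄ − 3√c̄ = 8.8000 − 3 × 2.9665 = -0.0994 → 0 (cannot be negative)

0.000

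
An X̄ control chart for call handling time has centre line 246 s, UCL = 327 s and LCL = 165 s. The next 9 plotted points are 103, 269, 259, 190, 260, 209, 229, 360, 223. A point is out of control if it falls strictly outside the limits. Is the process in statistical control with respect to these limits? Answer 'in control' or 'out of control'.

out of control

Compare each point to [165, 327]: sample 1 = 103 < LCL; sample 8 = 360 > UCL.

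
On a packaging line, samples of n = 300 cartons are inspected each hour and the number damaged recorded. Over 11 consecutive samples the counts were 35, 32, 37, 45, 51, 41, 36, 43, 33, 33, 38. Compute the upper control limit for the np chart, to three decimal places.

p̄ = Σdᵢ / (k·n) = 424 / (11 × 300) = 0.12848
UCL = np̄ + 3·√(np̄(1−p̄)) = 38.5455 + 3 × √(38.5455×0.87152) = 38.5455 + 3 × 5.7959 = 55.9333

55.933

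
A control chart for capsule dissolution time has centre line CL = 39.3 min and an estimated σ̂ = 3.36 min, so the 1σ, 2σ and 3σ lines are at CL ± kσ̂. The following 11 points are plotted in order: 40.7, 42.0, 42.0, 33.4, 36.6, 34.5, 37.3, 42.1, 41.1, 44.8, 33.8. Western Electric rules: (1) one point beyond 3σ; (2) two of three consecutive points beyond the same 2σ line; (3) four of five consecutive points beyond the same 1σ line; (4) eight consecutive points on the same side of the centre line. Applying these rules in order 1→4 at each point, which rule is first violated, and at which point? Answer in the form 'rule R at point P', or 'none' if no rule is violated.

Zone of each point (C = within 1σ̂, B = 1σ̂–2σ̂, A = 2σ̂–3σ̂, * = beyond 3σ̂; sign = side of CL): 1:+C, 2:+C, 3:+C, 4:-B, 5:-C, 6:-B, 7:-C, 8:+C, 9:+C, 10:+B, 11:-B
No rule fires across all 11 points.

none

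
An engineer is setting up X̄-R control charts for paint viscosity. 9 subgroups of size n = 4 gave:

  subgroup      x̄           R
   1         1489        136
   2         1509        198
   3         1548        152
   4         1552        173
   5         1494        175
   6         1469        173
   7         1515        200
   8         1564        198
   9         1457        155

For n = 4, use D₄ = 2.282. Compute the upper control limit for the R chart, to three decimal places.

R̄ = (136 + 198 + 152 + 173 + 175 + 173 + 200 + 198 + 155) / 9 = 1560.0000 / 9 = 173.3333
UCL_R = D₄·R̄ = 2.282 × 173.3333 = 395.5467

395.547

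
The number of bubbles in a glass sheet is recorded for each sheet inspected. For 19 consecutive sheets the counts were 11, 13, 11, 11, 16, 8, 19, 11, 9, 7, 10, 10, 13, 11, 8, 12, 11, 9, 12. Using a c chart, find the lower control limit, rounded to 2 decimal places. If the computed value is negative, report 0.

c̄ = (11 + 13 + 11 + 11 + 16 + 8 + 19 + 11 + 9 + 7 + 10 + 10 + 13 + 11 + 8 + 12 + 11 + 9 + 12) / 19 = 212 / 19 = 11.1579
LCL = c̄ − 3√c̄ = 11.1579 − 3 × 3.3403 = 1.1369

1.14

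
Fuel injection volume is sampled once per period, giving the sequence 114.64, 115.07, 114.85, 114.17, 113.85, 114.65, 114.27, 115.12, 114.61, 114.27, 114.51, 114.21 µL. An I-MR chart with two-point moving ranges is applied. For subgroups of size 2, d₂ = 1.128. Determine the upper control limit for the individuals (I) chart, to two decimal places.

115.74

X̄ = (114.64 + 115.07 + 114.85 + 114.17 + 113.85 + 114.65 + 114.27 + 115.12 + 114.61 + 114.27 + 114.51 + 114.21) / 12 = 114.5183
Moving ranges: 0.43, 0.22, 0.68, 0.32, 0.80, 0.38, 0.85, 0.51, 0.34, 0.24, 0.30; M̄R̄ = 5.0700 / 11 = 0.4609
UCL = X̄ + 3·M̄R̄/d₂ = 114.5183 + 3 × 0.4609 / 1.128 = 115.7442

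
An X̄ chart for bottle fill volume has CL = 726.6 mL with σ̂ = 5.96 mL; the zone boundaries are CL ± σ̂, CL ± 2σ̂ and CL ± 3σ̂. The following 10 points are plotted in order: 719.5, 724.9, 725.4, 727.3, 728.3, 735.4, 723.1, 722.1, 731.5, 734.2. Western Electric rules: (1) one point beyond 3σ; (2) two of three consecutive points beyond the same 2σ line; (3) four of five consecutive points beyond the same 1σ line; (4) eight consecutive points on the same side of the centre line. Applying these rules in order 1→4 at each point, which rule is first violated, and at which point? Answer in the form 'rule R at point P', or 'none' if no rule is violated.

Zone of each point (C = within 1σ̂, B = 1σ̂–2σ̂, A = 2σ̂–3σ̂, * = beyond 3σ̂; sign = side of CL): 1:-B, 2:-C, 3:-C, 4:+C, 5:+C, 6:+B, 7:-C, 8:-C, 9:+C, 10:+B
No rule fires across all 10 points.

none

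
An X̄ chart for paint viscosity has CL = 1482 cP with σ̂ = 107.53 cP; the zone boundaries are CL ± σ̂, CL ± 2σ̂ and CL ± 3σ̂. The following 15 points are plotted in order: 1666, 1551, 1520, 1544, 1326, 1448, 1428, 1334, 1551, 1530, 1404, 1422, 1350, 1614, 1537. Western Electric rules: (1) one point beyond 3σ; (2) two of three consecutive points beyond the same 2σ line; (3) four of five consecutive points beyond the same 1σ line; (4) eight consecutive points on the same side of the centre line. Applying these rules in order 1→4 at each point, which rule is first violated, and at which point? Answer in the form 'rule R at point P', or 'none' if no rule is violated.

Zone of each point (C = within 1σ̂, B = 1σ̂–2σ̂, A = 2σ̂–3σ̂, * = beyond 3σ̂; sign = side of CL): 1:+B, 2:+C, 3:+C, 4:+C, 5:-B, 6:-C, 7:-C, 8:-B, 9:+C, 10:+C, 11:-C, 12:-C, 13:-B, 14:+B, 15:+C
No rule fires across all 15 points.

none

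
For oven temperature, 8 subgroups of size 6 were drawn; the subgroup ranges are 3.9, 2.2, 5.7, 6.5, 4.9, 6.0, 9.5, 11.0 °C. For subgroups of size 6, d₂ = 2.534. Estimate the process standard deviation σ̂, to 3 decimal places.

2.452

R̄ = (3.9 + 2.2 + 5.7 + 6.5 + 4.9 + 6.0 + 9.5 + 11.0) / 8 = 6.2125
σ̂ = R̄ / d₂ = 6.2125 / 2.534 = 2.4517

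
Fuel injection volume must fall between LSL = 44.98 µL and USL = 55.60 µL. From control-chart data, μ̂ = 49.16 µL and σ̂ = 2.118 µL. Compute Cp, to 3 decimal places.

Cp = (USL − LSL) / (6σ̂) = (55.60 − 44.98) / (6 × 2.118) = 10.6200 / 12.7080 = 0.8357

0.836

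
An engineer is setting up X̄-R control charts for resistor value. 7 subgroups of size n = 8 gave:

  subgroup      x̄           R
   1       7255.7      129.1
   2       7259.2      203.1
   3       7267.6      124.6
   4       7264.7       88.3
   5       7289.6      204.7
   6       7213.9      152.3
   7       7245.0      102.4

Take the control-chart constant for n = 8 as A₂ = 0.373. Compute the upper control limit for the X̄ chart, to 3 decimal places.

7310.054

X̄̄ = (7255.7 + 7259.2 + 7267.6 + 7264.7 + 7289.6 + 7213.9 + 7245.0) / 7 = 50795.7000 / 7 = 7256.5286
R̄ = (129.1 + 203.1 + 124.6 + 88.3 + 204.7 + 152.3 + 102.4) / 7 = 1004.5000 / 7 = 143.5000
UCL = X̄̄ + A₂·R̄ = 7256.5286 + 0.373 × 143.5000 = 7310.0541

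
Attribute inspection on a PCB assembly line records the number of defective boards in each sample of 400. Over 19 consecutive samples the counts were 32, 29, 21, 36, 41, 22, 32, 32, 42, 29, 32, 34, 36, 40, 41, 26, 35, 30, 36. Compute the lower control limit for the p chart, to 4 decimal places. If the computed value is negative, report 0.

p̄ = Σdᵢ / (k·n) = 626 / (19 × 400) = 0.08237
LCL = p̄ − 3·√(p̄(1−p̄)/n) = 0.08237 − 3 × 0.01375 = 0.04113

0.0411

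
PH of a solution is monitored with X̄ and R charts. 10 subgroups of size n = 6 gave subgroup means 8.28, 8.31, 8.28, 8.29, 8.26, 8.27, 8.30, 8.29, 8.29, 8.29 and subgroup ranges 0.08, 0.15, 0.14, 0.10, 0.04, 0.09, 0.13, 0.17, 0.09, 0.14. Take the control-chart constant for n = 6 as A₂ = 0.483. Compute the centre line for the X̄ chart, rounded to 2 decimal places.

8.29

X̄̄ = (8.28 + 8.31 + 8.28 + 8.29 + 8.26 + 8.27 + 8.30 + 8.29 + 8.29 + 8.29) / 10 = 82.8600 / 10 = 8.2860
CL = X̄̄ = 8.2860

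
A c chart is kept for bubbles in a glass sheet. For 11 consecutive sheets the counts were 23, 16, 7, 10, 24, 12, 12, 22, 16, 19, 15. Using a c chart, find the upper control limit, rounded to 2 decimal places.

c̄ = (23 + 16 + 7 + 10 + 24 + 12 + 12 + 22 + 16 + 19 + 15) / 11 = 176 / 11 = 16.0000
UCL = c̄ + 3√c̄ = 16.0000 + 3 × √16.0000 = 16.0000 + 3 × 4.0000 = 28.0000

28.00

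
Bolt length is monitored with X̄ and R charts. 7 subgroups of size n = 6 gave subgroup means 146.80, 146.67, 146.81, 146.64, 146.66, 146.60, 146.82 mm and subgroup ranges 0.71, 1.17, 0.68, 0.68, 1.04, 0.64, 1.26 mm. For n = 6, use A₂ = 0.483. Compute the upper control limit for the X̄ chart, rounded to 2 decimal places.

X̄̄ = (146.80 + 146.67 + 146.81 + 146.64 + 146.66 + 146.60 + 146.82) / 7 = 1027.0000 / 7 = 146.7143
R̄ = (0.71 + 1.17 + 0.68 + 0.68 + 1.04 + 0.64 + 1.26) / 7 = 6.1800 / 7 = 0.8829
UCL = X̄̄ + A₂·R̄ = 146.7143 + 0.483 × 0.8829 = 147.1407

147.14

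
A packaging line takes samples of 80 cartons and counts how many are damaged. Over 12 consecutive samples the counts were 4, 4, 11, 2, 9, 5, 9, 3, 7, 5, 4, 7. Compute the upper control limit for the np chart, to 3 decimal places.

p̄ = Σdᵢ / (k·n) = 70 / (12 × 80) = 0.07292
UCL = np̄ + 3·√(np̄(1−p̄)) = 5.8333 + 3 × √(5.8333×0.92708) = 5.8333 + 3 × 2.3255 = 12.8099

12.810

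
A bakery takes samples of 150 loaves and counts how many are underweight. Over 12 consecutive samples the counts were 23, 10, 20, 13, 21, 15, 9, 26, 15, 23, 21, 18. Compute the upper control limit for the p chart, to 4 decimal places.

p̄ = Σdᵢ / (k·n) = 214 / (12 × 150) = 0.11889
UCL = p̄ + 3·√(p̄(1−p̄)/n) = 0.11889 + 3 × √(0.11889×0.88111/150) = 0.11889 + 3 × 0.02643 = 0.19817

0.1982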